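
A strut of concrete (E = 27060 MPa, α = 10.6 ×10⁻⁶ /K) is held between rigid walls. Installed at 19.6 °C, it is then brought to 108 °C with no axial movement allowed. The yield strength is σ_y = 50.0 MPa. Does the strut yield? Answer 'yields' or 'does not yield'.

does not yield

E = 27060 MPa = 27.06 GPa.
ΔT = 88.40 K. Constrained thermal stress σ = E·α·ΔT = 27.06×10³ MPa × 10.6×10⁻⁶ × 88.40 = 25.4 MPa (compressive).
Compare to σ_y = 50.0 MPa: σ < σ_y, so it does not yield.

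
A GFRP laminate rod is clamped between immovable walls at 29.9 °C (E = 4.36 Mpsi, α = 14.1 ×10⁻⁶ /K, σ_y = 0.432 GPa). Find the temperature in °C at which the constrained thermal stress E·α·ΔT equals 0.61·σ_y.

E = 4.36 Mpsi = 30.06 GPa.
σ_y = 0.432 GPa = 432.0 MPa.
E·α·ΔT = 263.5 MPa ⇒ ΔT = 263.5 / (30.06×10³ × 14.1×10⁻⁶) = 621.7 K.
T = 29.9 + 621.7 = 651.6 °C.

652 °C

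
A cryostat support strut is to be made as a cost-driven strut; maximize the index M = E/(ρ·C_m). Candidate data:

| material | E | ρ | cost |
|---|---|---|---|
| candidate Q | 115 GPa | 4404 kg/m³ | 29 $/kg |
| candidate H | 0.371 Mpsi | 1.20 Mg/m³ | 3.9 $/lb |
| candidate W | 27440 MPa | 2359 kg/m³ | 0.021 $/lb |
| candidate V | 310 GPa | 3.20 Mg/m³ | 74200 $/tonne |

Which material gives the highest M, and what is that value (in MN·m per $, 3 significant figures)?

candidate W, M = 251 MN·m per $

Normalizing units and computing the index:
  candidate Q: E = 115.0 GPa, ρ = 4404 kg/m³, cost = 29.00 $/kg
  candidate H: E = 2.558 GPa, ρ = 1200 kg/m³, cost = 8.598 $/kg
  candidate W: E = 27.44 GPa, ρ = 2359 kg/m³, cost = 0.04630 $/kg
  candidate V: E = 310.0 GPa, ρ = 3200 kg/m³, cost = 74.20 $/kg
  candidate W: M = 251 MN·m per $
  candidate V: M = 1.31 MN·m per $
  candidate Q: M = 0.900 MN·m per $
  candidate H: M = 0.248 MN·m per $
Candidate W ranks first.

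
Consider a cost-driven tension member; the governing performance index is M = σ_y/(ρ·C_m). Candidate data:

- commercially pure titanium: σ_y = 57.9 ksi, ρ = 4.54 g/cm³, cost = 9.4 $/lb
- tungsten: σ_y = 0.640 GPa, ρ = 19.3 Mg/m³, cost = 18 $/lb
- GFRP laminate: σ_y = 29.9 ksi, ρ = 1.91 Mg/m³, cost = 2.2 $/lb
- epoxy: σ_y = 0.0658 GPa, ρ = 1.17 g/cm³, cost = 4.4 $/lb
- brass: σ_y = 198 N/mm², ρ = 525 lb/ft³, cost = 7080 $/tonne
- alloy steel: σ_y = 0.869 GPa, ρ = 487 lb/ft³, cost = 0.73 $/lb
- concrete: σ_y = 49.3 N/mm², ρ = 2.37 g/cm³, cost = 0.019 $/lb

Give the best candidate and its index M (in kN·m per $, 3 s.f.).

concrete, M = 497 kN·m per $

After converting to SI:
  commercially pure titanium: σ_y = 399.2 MPa, ρ = 4540 kg/m³, cost = 20.72 $/kg
  tungsten: σ_y = 640.0 MPa, ρ = 19300 kg/m³, cost = 39.68 $/kg
  GFRP laminate: σ_y = 206.2 MPa, ρ = 1910 kg/m³, cost = 4.850 $/kg
  epoxy: σ_y = 65.80 MPa, ρ = 1170 kg/m³, cost = 9.700 $/kg
  brass: σ_y = 198.0 MPa, ρ = 8410 kg/m³, cost = 7.080 $/kg
  alloy steel: σ_y = 869.0 MPa, ρ = 7801 kg/m³, cost = 1.609 $/kg
  concrete: σ_y = 49.30 MPa, ρ = 2370 kg/m³, cost = 0.04189 $/kg
  concrete: M = 497 kN·m per $
  alloy steel: M = 69.2 kN·m per $
  GFRP laminate: M = 22.3 kN·m per $
  epoxy: M = 5.80 kN·m per $
  commercially pure titanium: M = 4.24 kN·m per $
  brass: M = 3.33 kN·m per $
  tungsten: M = 0.836 kN·m per $
Concrete ranks first.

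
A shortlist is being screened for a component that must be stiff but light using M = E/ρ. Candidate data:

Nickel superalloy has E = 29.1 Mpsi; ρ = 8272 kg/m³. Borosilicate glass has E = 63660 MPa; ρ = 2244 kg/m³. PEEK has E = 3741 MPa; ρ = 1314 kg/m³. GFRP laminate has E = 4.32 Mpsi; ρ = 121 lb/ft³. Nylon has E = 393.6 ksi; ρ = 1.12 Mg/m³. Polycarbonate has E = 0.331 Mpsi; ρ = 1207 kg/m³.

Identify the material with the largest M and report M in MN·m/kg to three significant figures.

In SI units:
  nickel superalloy: E = 200.6 GPa, ρ = 8272 kg/m³
  borosilicate glass: E = 63.66 GPa, ρ = 2244 kg/m³
  PEEK: E = 3.741 GPa, ρ = 1314 kg/m³
  GFRP laminate: E = 29.79 GPa, ρ = 1938 kg/m³
  nylon: E = 2.714 GPa, ρ = 1120 kg/m³
  polycarbonate: E = 2.282 GPa, ρ = 1207 kg/m³
  borosilicate glass: M = 28.4 MN·m/kg
  nickel superalloy: M = 24.3 MN·m/kg
  GFRP laminate: M = 15.4 MN·m/kg
  PEEK: M = 2.85 MN·m/kg
  nylon: M = 2.42 MN·m/kg
  polycarbonate: M = 1.89 MN·m/kg
The maximum is for borosilicate glass.

borosilicate glass, M = 28.4 MN·m/kg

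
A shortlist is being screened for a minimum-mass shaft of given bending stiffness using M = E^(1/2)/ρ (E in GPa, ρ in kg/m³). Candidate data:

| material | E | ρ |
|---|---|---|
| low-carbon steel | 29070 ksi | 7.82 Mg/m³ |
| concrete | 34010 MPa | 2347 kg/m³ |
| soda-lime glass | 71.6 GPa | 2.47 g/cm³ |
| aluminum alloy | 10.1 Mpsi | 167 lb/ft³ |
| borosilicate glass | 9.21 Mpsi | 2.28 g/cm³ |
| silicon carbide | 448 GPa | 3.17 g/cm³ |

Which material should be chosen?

silicon carbide

Normalizing units and computing the index:
  low-carbon steel: E = 200.4 GPa, ρ = 7820 kg/m³
  concrete: E = 34.01 GPa, ρ = 2347 kg/m³
  soda-lime glass: E = 71.60 GPa, ρ = 2470 kg/m³
  aluminum alloy: E = 69.64 GPa, ρ = 2675 kg/m³
  borosilicate glass: E = 63.50 GPa, ρ = 2280 kg/m³
  silicon carbide: E = 448.0 GPa, ρ = 3170 kg/m³
  silicon carbide: M = 6.68×10⁻³
  borosilicate glass: M = 3.50×10⁻³
  soda-lime glass: M = 3.43×10⁻³
  aluminum alloy: M = 3.12×10⁻³
  concrete: M = 2.48×10⁻³
  low-carbon steel: M = 1.81×10⁻³
Silicon carbide has the largest M.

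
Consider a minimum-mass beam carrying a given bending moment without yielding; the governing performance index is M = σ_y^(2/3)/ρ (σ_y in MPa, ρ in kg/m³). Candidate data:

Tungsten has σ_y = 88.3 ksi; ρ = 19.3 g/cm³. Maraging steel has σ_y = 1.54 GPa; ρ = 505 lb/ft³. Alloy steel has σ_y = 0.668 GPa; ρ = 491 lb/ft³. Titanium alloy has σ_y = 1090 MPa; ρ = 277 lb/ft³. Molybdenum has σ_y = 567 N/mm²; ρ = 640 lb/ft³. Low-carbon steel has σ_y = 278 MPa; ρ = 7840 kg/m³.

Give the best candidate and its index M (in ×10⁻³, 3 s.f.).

titanium alloy, M = 23.9×10⁻³

Convert each candidate to consistent units, then evaluate M:
  tungsten: σ_y = 608.8 MPa, ρ = 19300 kg/m³
  maraging steel: σ_y = 1540 MPa, ρ = 8089 kg/m³
  alloy steel: σ_y = 668.0 MPa, ρ = 7865 kg/m³
  titanium alloy: σ_y = 1090 MPa, ρ = 4437 kg/m³
  molybdenum: σ_y = 567.0 MPa, ρ = 10250 kg/m³
  low-carbon steel: σ_y = 278.0 MPa, ρ = 7840 kg/m³
  titanium alloy: M = 23.9×10⁻³
  maraging steel: M = 16.5×10⁻³
  alloy steel: M = 9.72×10⁻³
  molybdenum: M = 6.68×10⁻³
  low-carbon steel: M = 5.43×10⁻³
  tungsten: M = 3.72×10⁻³
Titanium alloy ranks first.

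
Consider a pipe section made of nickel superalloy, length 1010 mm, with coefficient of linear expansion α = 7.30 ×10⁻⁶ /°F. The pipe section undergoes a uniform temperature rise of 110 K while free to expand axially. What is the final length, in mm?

1011.5 mm

Convert α: 7.30×10⁻⁶/°F × (9/5) = 13.1×10⁻⁶/K.
ΔL = α·L₀·ΔT = 13.1×10⁻⁶ × 1010 mm × 110.0 K = 1.46 mm.
L = L₀ + ΔL = 1010 + 1.46 = 1011.5 mm.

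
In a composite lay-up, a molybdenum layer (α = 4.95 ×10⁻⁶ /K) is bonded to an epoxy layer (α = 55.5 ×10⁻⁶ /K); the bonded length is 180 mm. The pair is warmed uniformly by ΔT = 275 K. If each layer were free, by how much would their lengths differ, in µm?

Δα = |4.95 − 55.5|×10⁻⁶/K = 50.5×10⁻⁶/K.
ΔL_mismatch = Δα·L·ΔT = 50.5×10⁻⁶ × 180.0 mm × 275.0 K = 2500 µm.

2500 µm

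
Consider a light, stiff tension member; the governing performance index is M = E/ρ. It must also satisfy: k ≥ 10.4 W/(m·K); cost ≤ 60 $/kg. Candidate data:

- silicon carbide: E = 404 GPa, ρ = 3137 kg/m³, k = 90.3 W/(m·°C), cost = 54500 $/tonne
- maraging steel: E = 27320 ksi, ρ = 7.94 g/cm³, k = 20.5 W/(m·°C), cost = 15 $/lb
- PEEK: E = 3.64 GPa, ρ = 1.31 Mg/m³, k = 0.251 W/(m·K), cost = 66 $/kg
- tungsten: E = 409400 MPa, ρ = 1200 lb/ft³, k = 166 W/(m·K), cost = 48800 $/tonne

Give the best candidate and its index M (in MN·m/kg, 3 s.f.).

Screen on constraints: k ≥ 10.4 W/(m·K); cost ≤ 60 $/kg. Survivors: silicon carbide, maraging steel, tungsten.
Putting every candidate on a common basis:
  silicon carbide: E = 404.0 GPa, ρ = 3137 kg/m³
  maraging steel: E = 188.4 GPa, ρ = 7940 kg/m³
  tungsten: E = 409.4 GPa, ρ = 19220 kg/m³
  silicon carbide: M = 129 MN·m/kg
  maraging steel: M = 23.7 MN·m/kg
  tungsten: M = 21.3 MN·m/kg
Highest index: silicon carbide.

silicon carbide, M = 129 MN·m/kg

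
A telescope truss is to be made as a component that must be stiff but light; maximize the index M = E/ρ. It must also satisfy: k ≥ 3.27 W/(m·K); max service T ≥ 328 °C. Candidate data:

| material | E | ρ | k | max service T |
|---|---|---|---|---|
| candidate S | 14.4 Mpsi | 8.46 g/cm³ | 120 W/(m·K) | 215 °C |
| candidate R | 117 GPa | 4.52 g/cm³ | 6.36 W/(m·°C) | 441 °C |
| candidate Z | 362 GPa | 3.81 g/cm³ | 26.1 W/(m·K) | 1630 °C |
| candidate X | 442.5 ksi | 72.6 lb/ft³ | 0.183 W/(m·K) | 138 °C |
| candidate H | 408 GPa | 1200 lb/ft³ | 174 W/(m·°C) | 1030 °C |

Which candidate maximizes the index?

Screen on constraints: k ≥ 3.27 W/(m·K); max service T ≥ 328 °C. Survivors: candidate R, candidate Z, candidate H.
After converting to SI:
  candidate R: E = 117.0 GPa, ρ = 4520 kg/m³
  candidate Z: E = 362.0 GPa, ρ = 3810 kg/m³
  candidate H: E = 408.0 GPa, ρ = 19220 kg/m³
  candidate Z: M = 95.0 MN·m/kg
  candidate R: M = 25.9 MN·m/kg
  candidate H: M = 21.2 MN·m/kg
Candidate Z has the largest M.

candidate Z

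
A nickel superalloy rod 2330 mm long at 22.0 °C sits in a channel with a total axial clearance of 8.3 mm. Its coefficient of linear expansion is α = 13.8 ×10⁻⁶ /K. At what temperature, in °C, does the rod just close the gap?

α·L₀·ΔT = 8.3 mm ⇒ ΔT = 8.3 / (13.8×10⁻⁶ × 2330.0) = 258.1 K.
T = 22.0 + 258.1 = 280.1 °C.

280 °C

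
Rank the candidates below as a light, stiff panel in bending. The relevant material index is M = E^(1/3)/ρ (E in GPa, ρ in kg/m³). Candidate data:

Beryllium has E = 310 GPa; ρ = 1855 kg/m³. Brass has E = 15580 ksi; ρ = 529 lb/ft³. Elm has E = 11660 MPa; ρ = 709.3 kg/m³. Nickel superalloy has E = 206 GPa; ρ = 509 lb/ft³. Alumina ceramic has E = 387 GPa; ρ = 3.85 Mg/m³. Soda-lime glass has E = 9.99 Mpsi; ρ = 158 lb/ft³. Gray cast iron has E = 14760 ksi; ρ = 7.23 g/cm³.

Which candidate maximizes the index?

beryllium

After converting to SI:
  beryllium: E = 310.0 GPa, ρ = 1855 kg/m³
  brass: E = 107.4 GPa, ρ = 8474 kg/m³
  elm: E = 11.66 GPa, ρ = 709.3 kg/m³
  nickel superalloy: E = 206.0 GPa, ρ = 8153 kg/m³
  alumina ceramic: E = 387.0 GPa, ρ = 3850 kg/m³
  soda-lime glass: E = 68.88 GPa, ρ = 2531 kg/m³
  gray cast iron: E = 101.8 GPa, ρ = 7230 kg/m³
  beryllium: M = 3.65×10⁻³
  elm: M = 3.20×10⁻³
  alumina ceramic: M = 1.89×10⁻³
  soda-lime glass: M = 1.62×10⁻³
  nickel superalloy: M = 0.724×10⁻³
  gray cast iron: M = 0.646×10⁻³
  brass: M = 0.561×10⁻³
The maximum is for beryllium.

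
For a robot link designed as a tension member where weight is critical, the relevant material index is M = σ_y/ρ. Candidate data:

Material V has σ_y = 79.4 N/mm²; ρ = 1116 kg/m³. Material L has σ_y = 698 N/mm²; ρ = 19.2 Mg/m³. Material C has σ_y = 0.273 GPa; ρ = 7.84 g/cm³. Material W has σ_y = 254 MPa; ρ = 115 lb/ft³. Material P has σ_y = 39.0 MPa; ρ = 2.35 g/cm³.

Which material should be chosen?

material W

Convert each candidate to consistent units, then evaluate M:
  material V: σ_y = 79.40 MPa, ρ = 1116 kg/m³
  material L: σ_y = 698.0 MPa, ρ = 19200 kg/m³
  material C: σ_y = 273.0 MPa, ρ = 7840 kg/m³
  material W: σ_y = 254.0 MPa, ρ = 1842 kg/m³
  material P: σ_y = 39.00 MPa, ρ = 2350 kg/m³
  material W: M = 138 kN·m/kg
  material V: M = 71.1 kN·m/kg
  material L: M = 36.4 kN·m/kg
  material C: M = 34.8 kN·m/kg
  material P: M = 16.6 kN·m/kg
Material W ranks first.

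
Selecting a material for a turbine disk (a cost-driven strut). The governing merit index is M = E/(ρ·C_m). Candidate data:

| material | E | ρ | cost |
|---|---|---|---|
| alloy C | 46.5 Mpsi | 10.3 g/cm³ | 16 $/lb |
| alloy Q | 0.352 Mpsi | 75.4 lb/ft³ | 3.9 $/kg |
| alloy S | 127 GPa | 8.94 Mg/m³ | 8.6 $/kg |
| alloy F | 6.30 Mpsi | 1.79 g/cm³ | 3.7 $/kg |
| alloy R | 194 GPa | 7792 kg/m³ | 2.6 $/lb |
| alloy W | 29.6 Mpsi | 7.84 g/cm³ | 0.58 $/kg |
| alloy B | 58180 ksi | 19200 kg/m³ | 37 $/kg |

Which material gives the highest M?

alloy W

In SI units:
  alloy C: E = 320.6 GPa, ρ = 10300 kg/m³, cost = 35.27 $/kg
  alloy Q: E = 2.427 GPa, ρ = 1208 kg/m³, cost = 3.900 $/kg
  alloy S: E = 127.0 GPa, ρ = 8940 kg/m³, cost = 8.600 $/kg
  alloy F: E = 43.44 GPa, ρ = 1790 kg/m³, cost = 3.700 $/kg
  alloy R: E = 194.0 GPa, ρ = 7792 kg/m³, cost = 5.732 $/kg
  alloy W: E = 204.1 GPa, ρ = 7840 kg/m³, cost = 0.5800 $/kg
  alloy B: E = 401.1 GPa, ρ = 19200 kg/m³, cost = 37.00 $/kg
  alloy W: M = 44.9 MN·m per $
  alloy F: M = 6.56 MN·m per $
  alloy R: M = 4.34 MN·m per $
  alloy S: M = 1.65 MN·m per $
  alloy C: M = 0.882 MN·m per $
  alloy B: M = 0.565 MN·m per $
  alloy Q: M = 0.515 MN·m per $
Highest index: alloy W.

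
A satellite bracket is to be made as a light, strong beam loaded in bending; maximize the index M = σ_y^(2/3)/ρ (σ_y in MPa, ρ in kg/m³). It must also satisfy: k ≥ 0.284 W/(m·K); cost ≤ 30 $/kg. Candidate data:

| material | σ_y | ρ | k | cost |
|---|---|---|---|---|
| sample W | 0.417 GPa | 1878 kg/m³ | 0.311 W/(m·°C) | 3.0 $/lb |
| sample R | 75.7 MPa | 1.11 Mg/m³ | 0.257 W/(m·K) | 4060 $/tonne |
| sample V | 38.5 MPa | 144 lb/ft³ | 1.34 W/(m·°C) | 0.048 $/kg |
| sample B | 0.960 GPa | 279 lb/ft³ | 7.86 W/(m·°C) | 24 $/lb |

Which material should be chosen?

Screen on constraints: k ≥ 0.284 W/(m·K); cost ≤ 30 $/kg. Survivors: sample W, sample V.
After converting to SI:
  sample W: σ_y = 417.0 MPa, ρ = 1878 kg/m³
  sample V: σ_y = 38.50 MPa, ρ = 2307 kg/m³
  sample W: M = 29.7×10⁻³
  sample V: M = 4.94×10⁻³
Sample W has the largest M.

sample W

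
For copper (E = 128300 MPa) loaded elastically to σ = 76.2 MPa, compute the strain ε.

5.94×10⁻⁴

E = 128300 MPa = 128.3 GPa = 128300 MPa.
ε = σ/E = 76.2 / 128300 = 5.94×10⁻⁴.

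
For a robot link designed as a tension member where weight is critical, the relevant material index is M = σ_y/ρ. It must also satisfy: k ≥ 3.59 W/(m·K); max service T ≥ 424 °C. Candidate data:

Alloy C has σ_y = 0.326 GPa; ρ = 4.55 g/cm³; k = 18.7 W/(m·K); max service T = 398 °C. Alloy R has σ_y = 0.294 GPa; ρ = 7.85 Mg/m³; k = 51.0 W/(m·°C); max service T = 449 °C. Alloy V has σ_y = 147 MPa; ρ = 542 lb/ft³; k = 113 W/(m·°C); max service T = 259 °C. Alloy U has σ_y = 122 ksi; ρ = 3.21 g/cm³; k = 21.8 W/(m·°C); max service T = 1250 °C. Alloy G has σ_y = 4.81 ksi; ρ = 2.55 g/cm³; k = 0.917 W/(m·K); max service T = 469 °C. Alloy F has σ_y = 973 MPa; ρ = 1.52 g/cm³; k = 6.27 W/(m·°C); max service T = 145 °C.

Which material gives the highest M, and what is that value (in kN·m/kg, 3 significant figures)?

alloy U, M = 262 kN·m/kg

Screen on constraints: k ≥ 3.59 W/(m·K); max service T ≥ 424 °C. Survivors: alloy R, alloy U.
Putting every candidate on a common basis:
  alloy R: σ_y = 294.0 MPa, ρ = 7850 kg/m³
  alloy U: σ_y = 841.2 MPa, ρ = 3210 kg/m³
  alloy U: M = 262 kN·m/kg
  alloy R: M = 37.5 kN·m/kg
Alloy U ranks first.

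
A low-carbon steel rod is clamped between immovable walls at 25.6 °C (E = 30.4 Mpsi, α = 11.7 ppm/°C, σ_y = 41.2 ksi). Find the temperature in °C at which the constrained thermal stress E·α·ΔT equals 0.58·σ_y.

92.8 °C

E = 30.4 Mpsi = 209.6 GPa.
σ_y = 41.2 ksi = 284.1 MPa.
E·α·ΔT = 164.8 MPa ⇒ ΔT = 164.8 / (209.6×10³ × 11.7×10⁻⁶) = 67.18 K.
T = 25.6 + 67.18 = 92.78 °C.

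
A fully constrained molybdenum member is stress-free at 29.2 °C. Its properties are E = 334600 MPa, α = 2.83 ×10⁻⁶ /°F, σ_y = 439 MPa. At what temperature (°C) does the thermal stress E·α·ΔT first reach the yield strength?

E = 334600 MPa = 334.6 GPa.
α = 2.83×10⁻⁶/°F × 9/5 = 5.09×10⁻⁶/K.
E·α·ΔT = 439.0 MPa ⇒ ΔT = 439.0 / (334.6×10³ × 5.09×10⁻⁶) = 257.6 K.
T = 29.2 + 257.6 = 286.8 °C.

287 °C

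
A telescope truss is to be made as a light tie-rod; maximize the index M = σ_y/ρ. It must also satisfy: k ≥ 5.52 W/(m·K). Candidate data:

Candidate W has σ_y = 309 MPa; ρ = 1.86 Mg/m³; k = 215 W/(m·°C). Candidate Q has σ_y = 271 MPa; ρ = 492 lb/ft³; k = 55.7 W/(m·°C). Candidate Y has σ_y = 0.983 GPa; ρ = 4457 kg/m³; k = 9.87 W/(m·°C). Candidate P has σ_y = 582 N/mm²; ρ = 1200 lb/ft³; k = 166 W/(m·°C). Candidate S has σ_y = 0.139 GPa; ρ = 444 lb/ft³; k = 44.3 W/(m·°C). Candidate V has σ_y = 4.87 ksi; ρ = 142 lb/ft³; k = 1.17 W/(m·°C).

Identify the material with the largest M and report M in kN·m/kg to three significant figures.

candidate Y, M = 221 kN·m/kg

Screen on constraints: k ≥ 5.52 W/(m·K). Survivors: candidate W, candidate Q, candidate Y, candidate P, candidate S.
Convert each candidate to consistent units, then evaluate M:
  candidate W: σ_y = 309.0 MPa, ρ = 1860 kg/m³
  candidate Q: σ_y = 271.0 MPa, ρ = 7881 kg/m³
  candidate Y: σ_y = 983.0 MPa, ρ = 4457 kg/m³
  candidate P: σ_y = 582.0 MPa, ρ = 19220 kg/m³
  candidate S: σ_y = 139.0 MPa, ρ = 7112 kg/m³
  candidate Y: M = 221 kN·m/kg
  candidate W: M = 166 kN·m/kg
  candidate Q: M = 34.4 kN·m/kg
  candidate P: M = 30.3 kN·m/kg
  candidate S: M = 19.5 kN·m/kg
Candidate Y has the largest M.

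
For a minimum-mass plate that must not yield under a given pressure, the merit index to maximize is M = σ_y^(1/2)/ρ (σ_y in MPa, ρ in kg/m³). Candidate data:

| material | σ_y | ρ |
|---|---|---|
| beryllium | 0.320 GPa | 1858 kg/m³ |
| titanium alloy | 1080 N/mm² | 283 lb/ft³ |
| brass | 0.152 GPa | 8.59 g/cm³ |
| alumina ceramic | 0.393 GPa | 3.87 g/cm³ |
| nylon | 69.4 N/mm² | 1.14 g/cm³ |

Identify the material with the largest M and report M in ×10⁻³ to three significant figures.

Putting every candidate on a common basis:
  beryllium: σ_y = 320.0 MPa, ρ = 1858 kg/m³
  titanium alloy: σ_y = 1080 MPa, ρ = 4533 kg/m³
  brass: σ_y = 152.0 MPa, ρ = 8590 kg/m³
  alumina ceramic: σ_y = 393.0 MPa, ρ = 3870 kg/m³
  nylon: σ_y = 69.40 MPa, ρ = 1140 kg/m³
  beryllium: M = 9.63×10⁻³
  nylon: M = 7.31×10⁻³
  titanium alloy: M = 7.25×10⁻³
  alumina ceramic: M = 5.12×10⁻³
  brass: M = 1.44×10⁻³
Highest index: beryllium.

beryllium, M = 9.63×10⁻³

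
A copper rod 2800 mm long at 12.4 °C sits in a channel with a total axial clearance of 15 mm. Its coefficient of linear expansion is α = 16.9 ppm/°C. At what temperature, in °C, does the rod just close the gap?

α·L₀·ΔT = 15.0 mm ⇒ ΔT = 15.0 / (16.9×10⁻⁶ × 2800.0) = 317.0 K.
T = 12.4 + 317.0 = 329.4 °C.

329 °C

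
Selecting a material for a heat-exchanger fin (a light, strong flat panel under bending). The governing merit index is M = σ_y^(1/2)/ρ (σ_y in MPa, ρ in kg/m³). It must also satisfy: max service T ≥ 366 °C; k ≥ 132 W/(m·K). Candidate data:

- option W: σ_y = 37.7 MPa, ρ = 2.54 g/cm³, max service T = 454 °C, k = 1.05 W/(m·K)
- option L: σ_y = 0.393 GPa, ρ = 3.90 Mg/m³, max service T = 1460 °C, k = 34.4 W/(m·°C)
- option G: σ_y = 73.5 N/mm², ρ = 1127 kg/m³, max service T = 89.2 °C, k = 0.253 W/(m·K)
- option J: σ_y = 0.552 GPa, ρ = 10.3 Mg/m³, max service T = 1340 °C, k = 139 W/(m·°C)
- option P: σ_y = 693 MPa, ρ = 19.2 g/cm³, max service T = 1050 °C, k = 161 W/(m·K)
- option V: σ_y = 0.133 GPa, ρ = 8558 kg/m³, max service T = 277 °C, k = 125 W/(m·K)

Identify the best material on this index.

option J

Screen on constraints: max service T ≥ 366 °C; k ≥ 132 W/(m·K). Survivors: option J, option P.
In SI units:
  option J: σ_y = 552.0 MPa, ρ = 10300 kg/m³
  option P: σ_y = 693.0 MPa, ρ = 19200 kg/m³
  option J: M = 2.28×10⁻³
  option P: M = 1.37×10⁻³
Highest index: option J.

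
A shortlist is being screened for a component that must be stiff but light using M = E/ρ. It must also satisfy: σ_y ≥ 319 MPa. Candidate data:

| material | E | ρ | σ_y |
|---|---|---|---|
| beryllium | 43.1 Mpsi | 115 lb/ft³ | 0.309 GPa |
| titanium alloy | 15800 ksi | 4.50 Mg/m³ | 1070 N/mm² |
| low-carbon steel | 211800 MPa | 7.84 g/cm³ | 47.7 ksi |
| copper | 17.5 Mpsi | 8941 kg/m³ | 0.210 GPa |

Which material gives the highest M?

low-carbon steel

Screen on constraints: σ_y ≥ 319 MPa. Survivors: titanium alloy, low-carbon steel.
Putting every candidate on a common basis:
  titanium alloy: E = 108.9 GPa, ρ = 4500 kg/m³
  low-carbon steel: E = 211.8 GPa, ρ = 7840 kg/m³
  low-carbon steel: M = 27.0 MN·m/kg
  titanium alloy: M = 24.2 MN·m/kg
Low-carbon steel has the largest M.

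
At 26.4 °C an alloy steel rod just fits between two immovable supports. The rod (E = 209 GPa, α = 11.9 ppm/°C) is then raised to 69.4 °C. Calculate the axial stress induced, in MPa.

107 MPa

ΔT = 43.00 K. Constrained thermal stress σ = E·α·ΔT = 209.0×10³ MPa × 11.9×10⁻⁶ × 43.00 = 107 MPa (compressive).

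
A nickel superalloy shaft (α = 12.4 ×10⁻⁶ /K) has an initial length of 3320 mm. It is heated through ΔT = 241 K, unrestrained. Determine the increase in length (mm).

ΔL = α·L₀·ΔT = 12.4×10⁻⁶ × 3320 mm × 241.0 K = 9.92 mm.

9.92 mm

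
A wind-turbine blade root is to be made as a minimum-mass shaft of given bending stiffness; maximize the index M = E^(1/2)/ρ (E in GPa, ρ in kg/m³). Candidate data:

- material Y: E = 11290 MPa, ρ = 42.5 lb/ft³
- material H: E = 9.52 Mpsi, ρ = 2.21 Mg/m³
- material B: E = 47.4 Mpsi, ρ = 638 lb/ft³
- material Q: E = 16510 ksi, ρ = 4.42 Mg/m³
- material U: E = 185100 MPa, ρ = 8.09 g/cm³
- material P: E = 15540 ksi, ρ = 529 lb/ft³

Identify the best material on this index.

Normalizing units and computing the index:
  material Y: E = 11.29 GPa, ρ = 680.8 kg/m³
  material H: E = 65.64 GPa, ρ = 2210 kg/m³
  material B: E = 326.8 GPa, ρ = 10220 kg/m³
  material Q: E = 113.8 GPa, ρ = 4420 kg/m³
  material U: E = 185.1 GPa, ρ = 8090 kg/m³
  material P: E = 107.1 GPa, ρ = 8474 kg/m³
  material Y: M = 4.94×10⁻³
  material H: M = 3.67×10⁻³
  material Q: M = 2.41×10⁻³
  material B: M = 1.77×10⁻³
  material U: M = 1.68×10⁻³
  material P: M = 1.22×10⁻³
Material Y ranks first.

material Y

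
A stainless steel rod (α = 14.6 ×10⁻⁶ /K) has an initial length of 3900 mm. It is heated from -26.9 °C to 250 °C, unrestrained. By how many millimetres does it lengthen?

15.8 mm

ΔT = 250 − (-26.9) = 276.9 K.
ΔL = α·L₀·ΔT = 14.6×10⁻⁶ × 3900 mm × 276.9 K = 15.8 mm.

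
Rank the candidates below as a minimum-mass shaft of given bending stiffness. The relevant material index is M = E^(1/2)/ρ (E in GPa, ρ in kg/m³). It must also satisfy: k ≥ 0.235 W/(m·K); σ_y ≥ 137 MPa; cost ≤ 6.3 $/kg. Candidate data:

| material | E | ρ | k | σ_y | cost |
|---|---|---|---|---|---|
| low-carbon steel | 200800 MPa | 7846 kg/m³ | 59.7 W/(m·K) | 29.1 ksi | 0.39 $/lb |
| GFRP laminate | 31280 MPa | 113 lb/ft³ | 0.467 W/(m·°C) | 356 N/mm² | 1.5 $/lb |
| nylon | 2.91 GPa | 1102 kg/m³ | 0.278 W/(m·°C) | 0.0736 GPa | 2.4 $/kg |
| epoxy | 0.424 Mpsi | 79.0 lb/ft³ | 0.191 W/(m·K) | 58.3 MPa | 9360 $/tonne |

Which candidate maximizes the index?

GFRP laminate

Screen on constraints: k ≥ 0.235 W/(m·K); σ_y ≥ 137 MPa; cost ≤ 6.3 $/kg. Survivors: low-carbon steel, GFRP laminate.
In SI units:
  low-carbon steel: E = 200.8 GPa, ρ = 7846 kg/m³
  GFRP laminate: E = 31.28 GPa, ρ = 1810 kg/m³
  GFRP laminate: M = 3.09×10⁻³
  low-carbon steel: M = 1.81×10⁻³
Highest index: GFRP laminate.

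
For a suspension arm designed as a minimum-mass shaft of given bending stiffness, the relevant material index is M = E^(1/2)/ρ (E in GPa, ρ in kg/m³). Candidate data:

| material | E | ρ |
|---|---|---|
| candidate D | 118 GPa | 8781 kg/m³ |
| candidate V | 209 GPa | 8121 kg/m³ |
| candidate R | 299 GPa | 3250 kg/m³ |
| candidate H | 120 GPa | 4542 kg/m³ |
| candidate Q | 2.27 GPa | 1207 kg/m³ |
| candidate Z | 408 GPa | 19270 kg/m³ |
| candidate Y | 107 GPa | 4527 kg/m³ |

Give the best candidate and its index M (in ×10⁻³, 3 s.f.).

Computing M directly (units already consistent):
  candidate R: M = 5.32×10⁻³
  candidate H: M = 2.41×10⁻³
  candidate Y: M = 2.28×10⁻³
  candidate V: M = 1.78×10⁻³
  candidate Q: M = 1.25×10⁻³
  candidate D: M = 1.24×10⁻³
  candidate Z: M = 1.05×10⁻³
Highest index: candidate R.

candidate R, M = 5.32×10⁻³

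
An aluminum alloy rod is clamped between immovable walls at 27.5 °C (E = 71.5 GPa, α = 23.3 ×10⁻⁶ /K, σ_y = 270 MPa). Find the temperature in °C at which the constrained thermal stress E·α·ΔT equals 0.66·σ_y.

E·α·ΔT = 178.2 MPa ⇒ ΔT = 178.2 / (71.50×10³ × 23.3×10⁻⁶) = 107.0 K.
T = 27.5 + 107.0 = 134.5 °C.

134 °C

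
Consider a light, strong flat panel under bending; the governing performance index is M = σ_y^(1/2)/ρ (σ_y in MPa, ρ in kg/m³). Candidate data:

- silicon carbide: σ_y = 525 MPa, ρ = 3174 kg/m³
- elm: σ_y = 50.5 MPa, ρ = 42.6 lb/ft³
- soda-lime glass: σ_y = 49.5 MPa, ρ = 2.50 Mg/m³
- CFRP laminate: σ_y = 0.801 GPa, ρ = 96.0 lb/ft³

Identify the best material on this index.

Normalizing units and computing the index:
  silicon carbide: σ_y = 525.0 MPa, ρ = 3174 kg/m³
  elm: σ_y = 50.50 MPa, ρ = 682.4 kg/m³
  soda-lime glass: σ_y = 49.50 MPa, ρ = 2500 kg/m³
  CFRP laminate: σ_y = 801.0 MPa, ρ = 1538 kg/m³
  CFRP laminate: M = 18.4×10⁻³
  elm: M = 10.4×10⁻³
  silicon carbide: M = 7.22×10⁻³
  soda-lime glass: M = 2.81×10⁻³
CFRP laminate ranks first.

CFRP laminate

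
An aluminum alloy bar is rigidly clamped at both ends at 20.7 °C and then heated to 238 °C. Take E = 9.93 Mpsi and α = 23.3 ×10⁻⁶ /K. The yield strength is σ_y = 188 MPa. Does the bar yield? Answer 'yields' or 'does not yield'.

yields

E = 9.93 Mpsi = 68.46 GPa.
ΔT = 217.3 K. Constrained thermal stress σ = E·α·ΔT = 68.46×10³ MPa × 23.3×10⁻⁶ × 217.3 = 347 MPa (compressive).
Compare to σ_y = 188 MPa: σ ≥ σ_y, so it yields.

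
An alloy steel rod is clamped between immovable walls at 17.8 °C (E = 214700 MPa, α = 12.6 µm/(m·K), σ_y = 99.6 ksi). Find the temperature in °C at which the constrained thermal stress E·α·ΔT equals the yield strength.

272 °C

E = 214700 MPa = 214.7 GPa.
σ_y = 99.6 ksi = 686.7 MPa.
E·α·ΔT = 686.7 MPa ⇒ ΔT = 686.7 / (214.7×10³ × 12.6×10⁻⁶) = 253.8 K.
T = 17.8 + 253.8 = 271.6 °C.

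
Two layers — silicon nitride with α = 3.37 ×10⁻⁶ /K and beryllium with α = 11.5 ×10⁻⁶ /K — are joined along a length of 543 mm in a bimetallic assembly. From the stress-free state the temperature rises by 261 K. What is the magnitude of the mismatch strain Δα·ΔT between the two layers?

Δα = |3.37 − 11.5|×10⁻⁶/K = 8.13×10⁻⁶/K.
Mismatch strain = Δα·ΔT = 8.13×10⁻⁶ × 261.0 = 2.12×10⁻³.

2.12×10⁻³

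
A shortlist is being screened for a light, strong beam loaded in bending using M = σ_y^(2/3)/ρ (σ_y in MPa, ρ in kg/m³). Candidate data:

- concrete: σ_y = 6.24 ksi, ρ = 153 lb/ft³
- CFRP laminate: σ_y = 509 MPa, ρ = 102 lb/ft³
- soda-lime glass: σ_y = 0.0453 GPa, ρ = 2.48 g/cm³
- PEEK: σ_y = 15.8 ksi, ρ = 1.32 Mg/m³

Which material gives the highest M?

Convert each candidate to consistent units, then evaluate M:
  concrete: σ_y = 43.02 MPa, ρ = 2451 kg/m³
  CFRP laminate: σ_y = 509.0 MPa, ρ = 1634 kg/m³
  soda-lime glass: σ_y = 45.30 MPa, ρ = 2480 kg/m³
  PEEK: σ_y = 108.9 MPa, ρ = 1320 kg/m³
  CFRP laminate: M = 39.0×10⁻³
  PEEK: M = 17.3×10⁻³
  soda-lime glass: M = 5.12×10⁻³
  concrete: M = 5.01×10⁻³
CFRP laminate has the largest M.

CFRP laminate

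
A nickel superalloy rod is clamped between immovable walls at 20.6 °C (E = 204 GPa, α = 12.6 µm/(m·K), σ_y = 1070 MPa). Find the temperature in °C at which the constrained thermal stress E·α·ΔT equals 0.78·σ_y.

E·α·ΔT = 834.6 MPa ⇒ ΔT = 834.6 / (204.0×10³ × 12.6×10⁻⁶) = 324.7 K.
T = 20.6 + 324.7 = 345.3 °C.

345 °C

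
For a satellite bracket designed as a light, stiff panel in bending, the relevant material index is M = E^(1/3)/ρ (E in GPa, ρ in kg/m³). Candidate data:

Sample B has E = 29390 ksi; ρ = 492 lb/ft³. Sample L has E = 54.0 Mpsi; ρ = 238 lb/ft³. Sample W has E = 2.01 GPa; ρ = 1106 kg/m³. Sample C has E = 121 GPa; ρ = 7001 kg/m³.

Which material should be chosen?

sample L

After converting to SI:
  sample B: E = 202.6 GPa, ρ = 7881 kg/m³
  sample L: E = 372.3 GPa, ρ = 3812 kg/m³
  sample W: E = 2.010 GPa, ρ = 1106 kg/m³
  sample C: E = 121.0 GPa, ρ = 7001 kg/m³
  sample L: M = 1.89×10⁻³
  sample W: M = 1.14×10⁻³
  sample B: M = 0.745×10⁻³
  sample C: M = 0.706×10⁻³
Sample L ranks first.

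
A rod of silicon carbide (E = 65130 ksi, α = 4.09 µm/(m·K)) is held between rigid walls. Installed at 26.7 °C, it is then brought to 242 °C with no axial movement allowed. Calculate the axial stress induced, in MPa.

395 MPa

E = 65130 ksi = 449.1 GPa.
ΔT = 215.3 K. Constrained thermal stress σ = E·α·ΔT = 449.1×10³ MPa × 4.09×10⁻⁶ × 215.3 = 395 MPa (compressive).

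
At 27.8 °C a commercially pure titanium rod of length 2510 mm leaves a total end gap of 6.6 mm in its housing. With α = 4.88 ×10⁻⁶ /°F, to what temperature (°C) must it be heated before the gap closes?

α = 4.88×10⁻⁶/°F × 9/5 = 8.78×10⁻⁶/K.
α·L₀·ΔT = 6.6 mm ⇒ ΔT = 6.6 / (8.78×10⁻⁶ × 2510.0) = 299.3 K.
T = 27.8 + 299.3 = 327.1 °C.

327 °C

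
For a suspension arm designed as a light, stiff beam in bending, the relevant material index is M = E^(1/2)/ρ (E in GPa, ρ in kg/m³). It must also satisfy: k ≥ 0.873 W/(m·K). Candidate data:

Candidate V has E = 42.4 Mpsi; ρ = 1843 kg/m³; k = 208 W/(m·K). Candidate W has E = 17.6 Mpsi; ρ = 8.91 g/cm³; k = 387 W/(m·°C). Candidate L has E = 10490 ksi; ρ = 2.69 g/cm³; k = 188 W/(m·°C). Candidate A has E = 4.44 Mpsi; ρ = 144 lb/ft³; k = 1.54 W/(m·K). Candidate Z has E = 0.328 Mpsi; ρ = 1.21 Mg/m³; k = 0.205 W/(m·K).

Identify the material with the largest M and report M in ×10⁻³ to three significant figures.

Screen on constraints: k ≥ 0.873 W/(m·K). Survivors: candidate V, candidate W, candidate L, candidate A.
Putting every candidate on a common basis:
  candidate V: E = 292.3 GPa, ρ = 1843 kg/m³
  candidate W: E = 121.3 GPa, ρ = 8910 kg/m³
  candidate L: E = 72.33 GPa, ρ = 2690 kg/m³
  candidate A: E = 30.61 GPa, ρ = 2307 kg/m³
  candidate V: M = 9.28×10⁻³
  candidate L: M = 3.16×10⁻³
  candidate A: M = 2.40×10⁻³
  candidate W: M = 1.24×10⁻³
Highest index: candidate V.

candidate V, M = 9.28×10⁻³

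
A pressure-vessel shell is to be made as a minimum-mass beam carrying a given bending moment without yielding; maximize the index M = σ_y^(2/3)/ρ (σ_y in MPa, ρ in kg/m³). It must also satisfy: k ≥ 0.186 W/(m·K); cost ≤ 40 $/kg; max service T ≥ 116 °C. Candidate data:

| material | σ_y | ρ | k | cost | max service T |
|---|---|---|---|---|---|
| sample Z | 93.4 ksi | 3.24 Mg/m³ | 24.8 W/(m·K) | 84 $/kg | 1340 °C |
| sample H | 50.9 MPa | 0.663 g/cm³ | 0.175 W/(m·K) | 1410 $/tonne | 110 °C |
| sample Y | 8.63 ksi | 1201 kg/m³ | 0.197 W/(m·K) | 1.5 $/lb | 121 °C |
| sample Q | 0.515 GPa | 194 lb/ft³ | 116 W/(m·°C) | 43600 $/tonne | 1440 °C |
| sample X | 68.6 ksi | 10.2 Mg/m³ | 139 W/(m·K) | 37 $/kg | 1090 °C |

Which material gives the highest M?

Screen on constraints: k ≥ 0.186 W/(m·K); cost ≤ 40 $/kg; max service T ≥ 116 °C. Survivors: sample Y, sample X.
Normalizing units and computing the index:
  sample Y: σ_y = 59.50 MPa, ρ = 1201 kg/m³
  sample X: σ_y = 473.0 MPa, ρ = 10200 kg/m³
  sample Y: M = 12.7×10⁻³
  sample X: M = 5.95×10⁻³
Sample Y has the largest M.

sample Y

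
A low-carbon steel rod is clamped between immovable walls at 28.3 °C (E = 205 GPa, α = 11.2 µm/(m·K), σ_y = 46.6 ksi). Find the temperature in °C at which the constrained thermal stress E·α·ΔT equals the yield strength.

σ_y = 46.6 ksi = 321.3 MPa.
E·α·ΔT = 321.3 MPa ⇒ ΔT = 321.3 / (205.0×10³ × 11.2×10⁻⁶) = 139.9 K.
T = 28.3 + 139.9 = 168.2 °C.

168 °C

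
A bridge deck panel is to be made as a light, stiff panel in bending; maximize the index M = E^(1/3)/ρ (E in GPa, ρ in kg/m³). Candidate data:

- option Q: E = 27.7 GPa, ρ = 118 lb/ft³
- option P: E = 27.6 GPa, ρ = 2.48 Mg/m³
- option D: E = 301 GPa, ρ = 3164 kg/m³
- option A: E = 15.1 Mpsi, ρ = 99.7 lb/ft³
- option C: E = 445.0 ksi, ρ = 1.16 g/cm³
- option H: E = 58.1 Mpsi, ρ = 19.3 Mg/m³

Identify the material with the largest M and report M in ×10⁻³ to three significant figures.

option A, M = 2.95×10⁻³

Convert each candidate to consistent units, then evaluate M:
  option Q: E = 27.70 GPa, ρ = 1890 kg/m³
  option P: E = 27.60 GPa, ρ = 2480 kg/m³
  option D: E = 301.0 GPa, ρ = 3164 kg/m³
  option A: E = 104.1 GPa, ρ = 1597 kg/m³
  option C: E = 3.068 GPa, ρ = 1160 kg/m³
  option H: E = 400.6 GPa, ρ = 19300 kg/m³
  option A: M = 2.95×10⁻³
  option D: M = 2.12×10⁻³
  option Q: M = 1.60×10⁻³
  option C: M = 1.25×10⁻³
  option P: M = 1.22×10⁻³
  option H: M = 0.382×10⁻³
Option A ranks first.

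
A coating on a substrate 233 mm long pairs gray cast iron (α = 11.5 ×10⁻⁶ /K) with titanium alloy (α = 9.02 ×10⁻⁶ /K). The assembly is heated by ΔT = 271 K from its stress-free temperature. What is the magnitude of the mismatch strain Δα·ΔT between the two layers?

6.72×10⁻⁴

Δα = |11.5 − 9.02|×10⁻⁶/K = 2.48×10⁻⁶/K.
Mismatch strain = Δα·ΔT = 2.48×10⁻⁶ × 271.0 = 6.72×10⁻⁴.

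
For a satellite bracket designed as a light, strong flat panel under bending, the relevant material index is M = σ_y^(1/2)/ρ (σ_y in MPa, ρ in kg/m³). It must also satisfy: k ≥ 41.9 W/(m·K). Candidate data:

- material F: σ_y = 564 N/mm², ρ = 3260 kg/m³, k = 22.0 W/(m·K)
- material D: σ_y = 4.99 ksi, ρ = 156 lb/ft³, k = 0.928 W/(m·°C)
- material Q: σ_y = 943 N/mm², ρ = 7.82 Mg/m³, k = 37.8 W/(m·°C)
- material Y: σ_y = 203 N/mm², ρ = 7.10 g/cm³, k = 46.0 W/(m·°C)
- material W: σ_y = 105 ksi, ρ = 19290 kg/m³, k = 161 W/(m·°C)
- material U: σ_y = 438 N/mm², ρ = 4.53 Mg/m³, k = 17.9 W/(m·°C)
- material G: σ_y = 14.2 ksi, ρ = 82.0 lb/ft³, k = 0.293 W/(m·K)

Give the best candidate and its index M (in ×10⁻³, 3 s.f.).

Screen on constraints: k ≥ 41.9 W/(m·K). Survivors: material Y, material W.
Normalizing units and computing the index:
  material Y: σ_y = 203.0 MPa, ρ = 7100 kg/m³
  material W: σ_y = 723.9 MPa, ρ = 19290 kg/m³
  material Y: M = 2.01×10⁻³
  material W: M = 1.39×10⁻³
Material Y ranks first.

material Y, M = 2.01×10⁻³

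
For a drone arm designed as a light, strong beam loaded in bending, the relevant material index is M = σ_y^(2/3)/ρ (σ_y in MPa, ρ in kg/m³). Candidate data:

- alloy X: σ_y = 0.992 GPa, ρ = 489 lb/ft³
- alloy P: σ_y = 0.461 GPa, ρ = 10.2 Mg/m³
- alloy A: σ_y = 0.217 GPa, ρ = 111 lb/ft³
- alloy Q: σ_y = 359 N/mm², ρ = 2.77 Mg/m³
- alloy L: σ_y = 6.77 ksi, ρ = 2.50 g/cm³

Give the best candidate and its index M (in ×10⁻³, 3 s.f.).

alloy A, M = 20.3×10⁻³

Normalizing units and computing the index:
  alloy X: σ_y = 992.0 MPa, ρ = 7833 kg/m³
  alloy P: σ_y = 461.0 MPa, ρ = 10200 kg/m³
  alloy A: σ_y = 217.0 MPa, ρ = 1778 kg/m³
  alloy Q: σ_y = 359.0 MPa, ρ = 2770 kg/m³
  alloy L: σ_y = 46.68 MPa, ρ = 2500 kg/m³
  alloy A: M = 20.3×10⁻³
  alloy Q: M = 18.2×10⁻³
  alloy X: M = 12.7×10⁻³
  alloy P: M = 5.85×10⁻³
  alloy L: M = 5.19×10⁻³
Alloy A has the largest M.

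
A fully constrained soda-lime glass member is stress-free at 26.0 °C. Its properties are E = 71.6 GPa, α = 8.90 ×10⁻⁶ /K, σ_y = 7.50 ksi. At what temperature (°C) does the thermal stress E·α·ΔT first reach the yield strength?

σ_y = 7.50 ksi = 51.71 MPa.
E·α·ΔT = 51.71 MPa ⇒ ΔT = 51.71 / (71.60×10³ × 8.90×10⁻⁶) = 81.15 K.
T = 26.0 + 81.15 = 107.1 °C.

107 °C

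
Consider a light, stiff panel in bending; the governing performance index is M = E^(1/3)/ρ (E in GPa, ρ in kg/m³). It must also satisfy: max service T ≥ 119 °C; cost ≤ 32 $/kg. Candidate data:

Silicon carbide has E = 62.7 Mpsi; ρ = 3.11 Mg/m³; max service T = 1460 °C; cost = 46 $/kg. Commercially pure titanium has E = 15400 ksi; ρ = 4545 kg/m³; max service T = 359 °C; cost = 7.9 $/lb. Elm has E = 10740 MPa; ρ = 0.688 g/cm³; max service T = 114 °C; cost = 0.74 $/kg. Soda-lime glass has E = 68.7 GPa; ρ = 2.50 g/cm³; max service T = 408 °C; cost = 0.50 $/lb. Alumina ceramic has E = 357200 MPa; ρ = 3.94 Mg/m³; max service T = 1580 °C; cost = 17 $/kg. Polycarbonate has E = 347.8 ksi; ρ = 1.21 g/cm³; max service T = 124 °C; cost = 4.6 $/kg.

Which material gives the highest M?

Screen on constraints: max service T ≥ 119 °C; cost ≤ 32 $/kg. Survivors: commercially pure titanium, soda-lime glass, alumina ceramic, polycarbonate.
In SI units:
  commercially pure titanium: E = 106.2 GPa, ρ = 4545 kg/m³
  soda-lime glass: E = 68.70 GPa, ρ = 2500 kg/m³
  alumina ceramic: E = 357.2 GPa, ρ = 3940 kg/m³
  polycarbonate: E = 2.398 GPa, ρ = 1210 kg/m³
  alumina ceramic: M = 1.80×10⁻³
  soda-lime glass: M = 1.64×10⁻³
  polycarbonate: M = 1.11×10⁻³
  commercially pure titanium: M = 1.04×10⁻³
Alumina ceramic has the largest M.

alumina ceramic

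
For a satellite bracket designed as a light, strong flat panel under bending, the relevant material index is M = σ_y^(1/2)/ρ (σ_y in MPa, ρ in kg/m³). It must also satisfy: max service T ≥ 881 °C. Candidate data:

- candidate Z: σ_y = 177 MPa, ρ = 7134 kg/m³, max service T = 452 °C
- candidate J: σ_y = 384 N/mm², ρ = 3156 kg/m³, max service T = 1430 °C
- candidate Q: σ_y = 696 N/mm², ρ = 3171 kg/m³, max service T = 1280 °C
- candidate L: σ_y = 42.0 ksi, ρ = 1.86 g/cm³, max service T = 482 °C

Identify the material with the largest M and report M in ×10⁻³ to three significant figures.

Screen on constraints: max service T ≥ 881 °C. Survivors: candidate J, candidate Q.
Putting every candidate on a common basis:
  candidate J: σ_y = 384.0 MPa, ρ = 3156 kg/m³
  candidate Q: σ_y = 696.0 MPa, ρ = 3171 kg/m³
  candidate Q: M = 8.32×10⁻³
  candidate J: M = 6.21×10⁻³
Candidate Q ranks first.

candidate Q, M = 8.32×10⁻³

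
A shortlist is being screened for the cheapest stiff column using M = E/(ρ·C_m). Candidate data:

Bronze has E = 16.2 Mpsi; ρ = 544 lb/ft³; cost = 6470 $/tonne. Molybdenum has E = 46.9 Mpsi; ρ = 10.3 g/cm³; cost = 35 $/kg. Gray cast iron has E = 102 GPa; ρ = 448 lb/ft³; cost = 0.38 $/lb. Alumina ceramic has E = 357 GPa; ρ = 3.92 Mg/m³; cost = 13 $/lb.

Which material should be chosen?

gray cast iron

Convert each candidate to consistent units, then evaluate M:
  bronze: E = 111.7 GPa, ρ = 8714 kg/m³, cost = 6.470 $/kg
  molybdenum: E = 323.4 GPa, ρ = 10300 kg/m³, cost = 35.00 $/kg
  gray cast iron: E = 102.0 GPa, ρ = 7176 kg/m³, cost = 0.8377 $/kg
  alumina ceramic: E = 357.0 GPa, ρ = 3920 kg/m³, cost = 28.66 $/kg
  gray cast iron: M = 17.0 MN·m per $
  alumina ceramic: M = 3.18 MN·m per $
  bronze: M = 1.98 MN·m per $
  molybdenum: M = 0.897 MN·m per $
Highest index: gray cast iron.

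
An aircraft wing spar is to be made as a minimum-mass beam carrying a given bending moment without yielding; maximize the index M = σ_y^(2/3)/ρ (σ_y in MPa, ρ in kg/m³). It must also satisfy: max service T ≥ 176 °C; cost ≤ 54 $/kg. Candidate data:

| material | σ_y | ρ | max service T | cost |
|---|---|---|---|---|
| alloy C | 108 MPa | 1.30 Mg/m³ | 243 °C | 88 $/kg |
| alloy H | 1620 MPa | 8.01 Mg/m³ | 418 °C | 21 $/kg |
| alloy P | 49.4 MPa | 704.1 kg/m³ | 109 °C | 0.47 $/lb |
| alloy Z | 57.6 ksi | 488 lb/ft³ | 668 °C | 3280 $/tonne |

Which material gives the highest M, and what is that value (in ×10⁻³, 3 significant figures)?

alloy H, M = 17.2×10⁻³

Screen on constraints: max service T ≥ 176 °C; cost ≤ 54 $/kg. Survivors: alloy H, alloy Z.
Convert each candidate to consistent units, then evaluate M:
  alloy H: σ_y = 1620 MPa, ρ = 8010 kg/m³
  alloy Z: σ_y = 397.1 MPa, ρ = 7817 kg/m³
  alloy H: M = 17.2×10⁻³
  alloy Z: M = 6.91×10⁻³
Alloy H ranks first.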